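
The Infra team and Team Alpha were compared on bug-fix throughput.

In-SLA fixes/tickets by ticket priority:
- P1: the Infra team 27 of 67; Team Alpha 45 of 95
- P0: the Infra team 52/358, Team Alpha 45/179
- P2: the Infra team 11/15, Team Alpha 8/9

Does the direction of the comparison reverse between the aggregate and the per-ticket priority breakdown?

P1: the Infra team 27/67 = 40.3%, Team Alpha 45/95 = 47.4% → Team Alpha
P0: the Infra team 52/358 = 14.5%, Team Alpha 45/179 = 25.1% → Team Alpha
P2: the Infra team 11/15 = 73.3%, Team Alpha 8/9 = 88.9% → Team Alpha
Overall: the Infra team 90/440 = 20.5%, Team Alpha 98/283 = 34.6% → Team Alpha
Team Alpha wins overall and in every ticket group — no reversal.

No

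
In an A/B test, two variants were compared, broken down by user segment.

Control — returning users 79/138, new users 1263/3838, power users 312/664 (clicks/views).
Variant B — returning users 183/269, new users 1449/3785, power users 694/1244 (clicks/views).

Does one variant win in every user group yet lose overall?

No

Returning users: Control 79/138 = 57.2%, Variant B 183/269 = 68.0% → Variant B
New users: Control 1263/3838 = 32.9%, Variant B 1449/3785 = 38.3% → Variant B
Power users: Control 312/664 = 47.0%, Variant B 694/1244 = 55.8% → Variant B
Overall: Control 1654/4640 = 35.6%, Variant B 2326/5298 = 43.9% → Variant B
Variant B wins overall and in every user group — no reversal.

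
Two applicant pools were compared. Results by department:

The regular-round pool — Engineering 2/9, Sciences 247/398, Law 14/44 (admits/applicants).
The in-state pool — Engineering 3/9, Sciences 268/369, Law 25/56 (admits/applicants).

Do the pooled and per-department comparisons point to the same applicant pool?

Engineering: the regular-round pool 2/9 = 22.2%, the in-state pool 3/9 = 33.3% → the in-state pool
Sciences: the regular-round pool 247/398 = 62.1%, the in-state pool 268/369 = 72.6% → the in-state pool
Law: the regular-round pool 14/44 = 31.8%, the in-state pool 25/56 = 44.6% → the in-state pool
Overall: the regular-round pool 263/451 = 58.3%, the in-state pool 296/434 = 68.2% → the in-state pool
The in-state pool wins overall and in every department group — no reversal.

Yes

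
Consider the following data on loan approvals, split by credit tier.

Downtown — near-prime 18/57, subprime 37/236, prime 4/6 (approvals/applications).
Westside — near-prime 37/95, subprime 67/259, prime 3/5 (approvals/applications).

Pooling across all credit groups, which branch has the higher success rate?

Near-prime: Downtown 18/57 = 31.6%, Westside 37/95 = 38.9% → Westside
Subprime: Downtown 37/236 = 15.7%, Westside 67/259 = 25.9% → Westside
Prime: Downtown 4/6 = 66.7%, Westside 3/5 = 60.0% → Downtown
Overall: Downtown 59/299 = 19.7%, Westside 107/359 = 29.8% → Westside
(Neither sweeps every credit group, but Westside has the higher pooled rate.)

Westside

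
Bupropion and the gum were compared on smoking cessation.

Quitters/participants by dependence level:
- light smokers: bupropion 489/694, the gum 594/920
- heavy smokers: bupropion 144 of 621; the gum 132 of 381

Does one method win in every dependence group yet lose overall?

No

Light smokers: bupropion 489/694 = 70.5%, the gum 594/920 = 64.6% → bupropion
Heavy smokers: bupropion 144/621 = 23.2%, the gum 132/381 = 34.6% → the gum
Overall: bupropion 633/1315 = 48.1%, the gum 726/1301 = 55.8% → the gum
Neither sweeps: bupropion wins 1 of 2 groups, the gum wins 1. The gum wins overall but not every group — no Simpson reversal.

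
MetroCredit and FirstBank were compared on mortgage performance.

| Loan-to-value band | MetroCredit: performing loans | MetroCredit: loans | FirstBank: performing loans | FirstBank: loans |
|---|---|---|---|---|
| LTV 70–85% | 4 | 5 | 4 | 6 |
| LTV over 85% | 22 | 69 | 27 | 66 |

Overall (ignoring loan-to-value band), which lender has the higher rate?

LTV 70–85%: MetroCredit 4/5 = 80.0%, FirstBank 4/6 = 66.7% → MetroCredit
LTV over 85%: MetroCredit 22/69 = 31.9%, FirstBank 27/66 = 40.9% → FirstBank
Overall: MetroCredit 26/74 = 35.1%, FirstBank 31/72 = 43.1% → FirstBank
(Neither sweeps every loan-to-value group, but FirstBank has the higher pooled rate.)

FirstBank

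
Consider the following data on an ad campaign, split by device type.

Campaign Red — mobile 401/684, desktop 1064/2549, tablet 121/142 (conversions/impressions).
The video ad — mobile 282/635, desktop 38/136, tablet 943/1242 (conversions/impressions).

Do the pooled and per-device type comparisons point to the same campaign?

No

Mobile: Campaign Red 401/684 = 58.6%, the video ad 282/635 = 44.4% → Campaign Red
Desktop: Campaign Red 1064/2549 = 41.7%, the video ad 38/136 = 27.9% → Campaign Red
Tablet: Campaign Red 121/142 = 85.2%, the video ad 943/1242 = 75.9% → Campaign Red
Overall: Campaign Red 1586/3375 = 47.0%, the video ad 1263/2013 = 62.7% → the video ad
Campaign Red wins each device group but the video ad wins overall — the comparison reverses. Campaign Red's impressions skew toward desktop, which has a lower base rate.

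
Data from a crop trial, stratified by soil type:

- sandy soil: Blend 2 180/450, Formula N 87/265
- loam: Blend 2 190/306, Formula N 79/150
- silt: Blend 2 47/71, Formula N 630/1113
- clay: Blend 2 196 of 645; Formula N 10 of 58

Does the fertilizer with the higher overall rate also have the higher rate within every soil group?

No

Sandy soil: Blend 2 180/450 = 40.0%, Formula N 87/265 = 32.8% → Blend 2
Loam: Blend 2 190/306 = 62.1%, Formula N 79/150 = 52.7% → Blend 2
Silt: Blend 2 47/71 = 66.2%, Formula N 630/1113 = 56.6% → Blend 2
Clay: Blend 2 196/645 = 30.4%, Formula N 10/58 = 17.2% → Blend 2
Overall: Blend 2 613/1472 = 41.6%, Formula N 806/1586 = 50.8% → Formula N
Blend 2 wins each soil group but Formula N wins overall — the comparison reverses. Blend 2's plots skew toward clay, which has a lower base rate.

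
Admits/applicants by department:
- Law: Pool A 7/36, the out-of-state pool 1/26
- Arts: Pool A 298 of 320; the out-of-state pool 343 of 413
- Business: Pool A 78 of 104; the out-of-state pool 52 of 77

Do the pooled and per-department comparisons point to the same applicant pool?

Yes

Law: Pool A 7/36 = 19.4%, the out-of-state pool 1/26 = 3.8% → Pool A
Arts: Pool A 298/320 = 93.1%, the out-of-state pool 343/413 = 83.1% → Pool A
Business: Pool A 78/104 = 75.0%, the out-of-state pool 52/77 = 67.5% → Pool A
Overall: Pool A 383/460 = 83.3%, the out-of-state pool 396/516 = 76.7% → Pool A
Pool A wins overall and in every department group — no reversal.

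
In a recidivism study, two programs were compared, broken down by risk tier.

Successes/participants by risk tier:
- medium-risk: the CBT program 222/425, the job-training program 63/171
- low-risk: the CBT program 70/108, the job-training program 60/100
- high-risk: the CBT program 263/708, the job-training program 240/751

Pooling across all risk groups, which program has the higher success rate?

the CBT program

Medium-risk: the CBT program 222/425 = 52.2%, the job-training program 63/171 = 36.8% → the CBT program
Low-risk: the CBT program 70/108 = 64.8%, the job-training program 60/100 = 60.0% → the CBT program
High-risk: the CBT program 263/708 = 37.1%, the job-training program 240/751 = 32.0% → the CBT program
Overall: the CBT program 555/1241 = 44.7%, the job-training program 363/1022 = 35.5% → the CBT program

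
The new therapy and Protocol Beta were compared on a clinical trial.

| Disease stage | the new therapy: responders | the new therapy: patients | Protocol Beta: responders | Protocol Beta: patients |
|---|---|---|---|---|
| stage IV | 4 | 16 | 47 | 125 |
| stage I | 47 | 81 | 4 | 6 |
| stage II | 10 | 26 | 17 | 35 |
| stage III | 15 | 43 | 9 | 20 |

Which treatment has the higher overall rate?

the new therapy

Stage IV: the new therapy 4/16 = 25.0%, Protocol Beta 47/125 = 37.6% → Protocol Beta
Stage I: the new therapy 47/81 = 58.0%, Protocol Beta 4/6 = 66.7% → Protocol Beta
Stage II: the new therapy 10/26 = 38.5%, Protocol Beta 17/35 = 48.6% → Protocol Beta
Stage III: the new therapy 15/43 = 34.9%, Protocol Beta 9/20 = 45.0% → Protocol Beta
Overall: the new therapy 76/166 = 45.8%, Protocol Beta 77/186 = 41.4% → the new therapy
(Protocol Beta wins every disease group but the new therapy wins overall — Protocol Beta's patients skew toward the low-rate stage IV group.)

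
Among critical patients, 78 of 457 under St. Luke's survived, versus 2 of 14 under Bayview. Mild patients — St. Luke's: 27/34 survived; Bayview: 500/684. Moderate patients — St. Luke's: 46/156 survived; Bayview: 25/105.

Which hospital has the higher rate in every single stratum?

St. Luke's

Critical: St. Luke's 78/457 = 17.1%, Bayview 2/14 = 14.3% → St. Luke's
Mild: St. Luke's 27/34 = 79.4%, Bayview 500/684 = 73.1% → St. Luke's
Moderate: St. Luke's 46/156 = 29.5%, Bayview 25/105 = 23.8% → St. Luke's
St. Luke's has the higher rate in all 3 groups.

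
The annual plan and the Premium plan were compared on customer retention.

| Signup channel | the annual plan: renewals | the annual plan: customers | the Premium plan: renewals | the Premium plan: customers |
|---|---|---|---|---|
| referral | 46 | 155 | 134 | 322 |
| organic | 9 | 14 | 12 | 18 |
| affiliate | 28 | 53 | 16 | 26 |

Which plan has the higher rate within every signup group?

Referral: the annual plan 46/155 = 29.7%, the Premium plan 134/322 = 41.6% → the Premium plan
Organic: the annual plan 9/14 = 64.3%, the Premium plan 12/18 = 66.7% → the Premium plan
Affiliate: the annual plan 28/53 = 52.8%, the Premium plan 16/26 = 61.5% → the Premium plan
The Premium plan has the higher rate in all 3 groups.

the Premium plan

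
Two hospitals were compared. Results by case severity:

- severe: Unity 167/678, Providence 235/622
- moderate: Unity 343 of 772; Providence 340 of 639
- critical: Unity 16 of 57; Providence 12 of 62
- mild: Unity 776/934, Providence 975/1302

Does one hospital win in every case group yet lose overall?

No

Severe: Unity 167/678 = 24.6%, Providence 235/622 = 37.8% → Providence
Moderate: Unity 343/772 = 44.4%, Providence 340/639 = 53.2% → Providence
Critical: Unity 16/57 = 28.1%, Providence 12/62 = 19.4% → Unity
Mild: Unity 776/934 = 83.1%, Providence 975/1302 = 74.9% → Unity
Overall: Unity 1302/2441 = 53.3%, Providence 1562/2625 = 59.5% → Providence
Neither sweeps: Unity wins 2 of 4 groups, Providence wins 2. Providence wins overall but not every group — no Simpson reversal.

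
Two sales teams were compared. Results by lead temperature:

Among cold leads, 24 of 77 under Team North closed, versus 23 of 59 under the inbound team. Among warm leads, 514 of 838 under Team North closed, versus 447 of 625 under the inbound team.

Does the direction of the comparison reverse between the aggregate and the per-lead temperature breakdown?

Cold: Team North 24/77 = 31.2%, the inbound team 23/59 = 39.0% → the inbound team
Warm: Team North 514/838 = 61.3%, the inbound team 447/625 = 71.5% → the inbound team
Overall: Team North 538/915 = 58.8%, the inbound team 470/684 = 68.7% → the inbound team
The inbound team wins overall and in every lead group — no reversal.

No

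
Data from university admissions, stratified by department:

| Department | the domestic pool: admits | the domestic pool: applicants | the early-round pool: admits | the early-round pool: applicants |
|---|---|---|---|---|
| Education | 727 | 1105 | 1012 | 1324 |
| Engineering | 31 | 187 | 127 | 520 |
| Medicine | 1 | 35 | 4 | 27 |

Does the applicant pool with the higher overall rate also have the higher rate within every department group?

Education: the domestic pool 727/1105 = 65.8%, the early-round pool 1012/1324 = 76.4% → the early-round pool
Engineering: the domestic pool 31/187 = 16.6%, the early-round pool 127/520 = 24.4% → the early-round pool
Medicine: the domestic pool 1/35 = 2.9%, the early-round pool 4/27 = 14.8% → the early-round pool
Overall: the domestic pool 759/1327 = 57.2%, the early-round pool 1143/1871 = 61.1% → the early-round pool
The early-round pool wins overall and in every department group — no reversal.

Yes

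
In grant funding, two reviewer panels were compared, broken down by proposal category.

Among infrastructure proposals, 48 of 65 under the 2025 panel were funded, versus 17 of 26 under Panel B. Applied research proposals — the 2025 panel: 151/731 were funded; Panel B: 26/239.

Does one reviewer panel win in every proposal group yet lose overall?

No

Infrastructure: the 2025 panel 48/65 = 73.8%, Panel B 17/26 = 65.4% → the 2025 panel
Applied research: the 2025 panel 151/731 = 20.7%, Panel B 26/239 = 10.9% → the 2025 panel
Overall: the 2025 panel 199/796 = 25.0%, Panel B 43/265 = 16.2% → the 2025 panel
The 2025 panel wins overall and in every proposal group — no reversal.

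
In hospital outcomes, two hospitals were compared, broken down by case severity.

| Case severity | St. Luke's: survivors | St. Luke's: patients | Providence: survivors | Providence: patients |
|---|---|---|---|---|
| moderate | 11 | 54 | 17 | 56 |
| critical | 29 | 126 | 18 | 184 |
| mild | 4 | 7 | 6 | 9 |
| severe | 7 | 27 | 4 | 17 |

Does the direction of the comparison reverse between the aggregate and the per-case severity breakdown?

No

Moderate: St. Luke's 11/54 = 20.4%, Providence 17/56 = 30.4% → Providence
Critical: St. Luke's 29/126 = 23.0%, Providence 18/184 = 9.8% → St. Luke's
Mild: St. Luke's 4/7 = 57.1%, Providence 6/9 = 66.7% → Providence
Severe: St. Luke's 7/27 = 25.9%, Providence 4/17 = 23.5% → St. Luke's
Overall: St. Luke's 51/214 = 23.8%, Providence 45/266 = 16.9% → St. Luke's
Neither sweeps: St. Luke's wins 2 of 4 groups, Providence wins 2. St. Luke's wins overall but not every group — no Simpson reversal.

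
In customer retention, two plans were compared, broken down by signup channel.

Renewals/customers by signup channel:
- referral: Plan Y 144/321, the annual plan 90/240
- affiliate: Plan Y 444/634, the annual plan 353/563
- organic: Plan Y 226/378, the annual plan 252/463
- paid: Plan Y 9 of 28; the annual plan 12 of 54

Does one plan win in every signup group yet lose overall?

Referral: Plan Y 144/321 = 44.9%, the annual plan 90/240 = 37.5% → Plan Y
Affiliate: Plan Y 444/634 = 70.0%, the annual plan 353/563 = 62.7% → Plan Y
Organic: Plan Y 226/378 = 59.8%, the annual plan 252/463 = 54.4% → Plan Y
Paid: Plan Y 9/28 = 32.1%, the annual plan 12/54 = 22.2% → Plan Y
Overall: Plan Y 823/1361 = 60.5%, the annual plan 707/1320 = 53.6% → Plan Y
Plan Y wins overall and in every signup group — no reversal.

No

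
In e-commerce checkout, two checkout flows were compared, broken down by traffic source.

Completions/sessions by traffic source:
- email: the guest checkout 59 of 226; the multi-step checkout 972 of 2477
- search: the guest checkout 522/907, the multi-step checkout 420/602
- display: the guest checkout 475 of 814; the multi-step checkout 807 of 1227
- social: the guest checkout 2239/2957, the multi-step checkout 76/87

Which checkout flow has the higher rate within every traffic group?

the multi-step checkout

Email: the guest checkout 59/226 = 26.1%, the multi-step checkout 972/2477 = 39.2% → the multi-step checkout
Search: the guest checkout 522/907 = 57.6%, the multi-step checkout 420/602 = 69.8% → the multi-step checkout
Display: the guest checkout 475/814 = 58.4%, the multi-step checkout 807/1227 = 65.8% → the multi-step checkout
Social: the guest checkout 2239/2957 = 75.7%, the multi-step checkout 76/87 = 87.4% → the multi-step checkout
The multi-step checkout has the higher rate in all 4 groups.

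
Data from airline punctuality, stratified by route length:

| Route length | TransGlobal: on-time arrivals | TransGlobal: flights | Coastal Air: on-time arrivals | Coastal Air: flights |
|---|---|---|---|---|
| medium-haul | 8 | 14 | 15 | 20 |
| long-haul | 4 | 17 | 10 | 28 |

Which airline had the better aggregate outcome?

Coastal Air

Medium-haul: TransGlobal 8/14 = 57.1%, Coastal Air 15/20 = 75.0% → Coastal Air
Long-haul: TransGlobal 4/17 = 23.5%, Coastal Air 10/28 = 35.7% → Coastal Air
Overall: TransGlobal 12/31 = 38.7%, Coastal Air 25/48 = 52.1% → Coastal Air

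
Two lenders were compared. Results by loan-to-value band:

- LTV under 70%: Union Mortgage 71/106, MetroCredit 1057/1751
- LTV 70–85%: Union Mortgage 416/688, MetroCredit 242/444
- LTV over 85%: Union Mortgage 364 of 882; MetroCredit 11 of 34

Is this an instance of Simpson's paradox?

LTV under 70%: Union Mortgage 71/106 = 67.0%, MetroCredit 1057/1751 = 60.4% → Union Mortgage
LTV 70–85%: Union Mortgage 416/688 = 60.5%, MetroCredit 242/444 = 54.5% → Union Mortgage
LTV over 85%: Union Mortgage 364/882 = 41.3%, MetroCredit 11/34 = 32.4% → Union Mortgage
Overall: Union Mortgage 851/1676 = 50.8%, MetroCredit 1310/2229 = 58.8% → MetroCredit
Union Mortgage wins each loan-to-value group but MetroCredit wins overall — the comparison reverses. Union Mortgage's loans skew toward LTV over 85%, which has a lower base rate.

Yes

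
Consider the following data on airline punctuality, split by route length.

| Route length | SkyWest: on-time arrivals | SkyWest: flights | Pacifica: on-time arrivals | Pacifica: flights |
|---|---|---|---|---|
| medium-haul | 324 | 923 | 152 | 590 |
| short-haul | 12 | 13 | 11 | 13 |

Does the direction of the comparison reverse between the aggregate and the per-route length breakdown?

No

Medium-haul: SkyWest 324/923 = 35.1%, Pacifica 152/590 = 25.8% → SkyWest
Short-haul: SkyWest 12/13 = 92.3%, Pacifica 11/13 = 84.6% → SkyWest
Overall: SkyWest 336/936 = 35.9%, Pacifica 163/603 = 27.0% → SkyWest
SkyWest wins overall and in every route group — no reversal.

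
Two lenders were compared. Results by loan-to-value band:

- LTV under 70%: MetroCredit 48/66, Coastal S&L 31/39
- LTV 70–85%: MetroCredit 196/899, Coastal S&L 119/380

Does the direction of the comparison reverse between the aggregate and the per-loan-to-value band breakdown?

LTV under 70%: MetroCredit 48/66 = 72.7%, Coastal S&L 31/39 = 79.5% → Coastal S&L
LTV 70–85%: MetroCredit 196/899 = 21.8%, Coastal S&L 119/380 = 31.3% → Coastal S&L
Overall: MetroCredit 244/965 = 25.3%, Coastal S&L 150/419 = 35.8% → Coastal S&L
Coastal S&L wins overall and in every loan-to-value group — no reversal.

No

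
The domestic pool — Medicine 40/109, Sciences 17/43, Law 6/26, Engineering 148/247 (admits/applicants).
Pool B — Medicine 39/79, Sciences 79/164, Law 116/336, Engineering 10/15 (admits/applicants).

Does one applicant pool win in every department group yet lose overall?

Medicine: the domestic pool 40/109 = 36.7%, Pool B 39/79 = 49.4% → Pool B
Sciences: the domestic pool 17/43 = 39.5%, Pool B 79/164 = 48.2% → Pool B
Law: the domestic pool 6/26 = 23.1%, Pool B 116/336 = 34.5% → Pool B
Engineering: the domestic pool 148/247 = 59.9%, Pool B 10/15 = 66.7% → Pool B
Overall: the domestic pool 211/425 = 49.6%, Pool B 244/594 = 41.1% → the domestic pool
Pool B wins each department group but the domestic pool wins overall — the comparison reverses. Pool B's applicants skew toward Law, which has a lower base rate.

Yes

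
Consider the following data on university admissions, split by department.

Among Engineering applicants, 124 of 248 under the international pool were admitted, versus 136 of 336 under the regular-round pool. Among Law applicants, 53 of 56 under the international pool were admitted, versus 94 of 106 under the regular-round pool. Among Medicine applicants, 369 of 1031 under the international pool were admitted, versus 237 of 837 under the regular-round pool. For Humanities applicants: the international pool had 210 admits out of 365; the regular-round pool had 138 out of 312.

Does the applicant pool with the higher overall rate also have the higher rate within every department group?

Engineering: the international pool 124/248 = 50.0%, the regular-round pool 136/336 = 40.5% → the international pool
Law: the international pool 53/56 = 94.6%, the regular-round pool 94/106 = 88.7% → the international pool
Medicine: the international pool 369/1031 = 35.8%, the regular-round pool 237/837 = 28.3% → the international pool
Humanities: the international pool 210/365 = 57.5%, the regular-round pool 138/312 = 44.2% → the international pool
Overall: the international pool 756/1700 = 44.5%, the regular-round pool 605/1591 = 38.0% → the international pool
The international pool wins overall and in every department group — no reversal.

Yes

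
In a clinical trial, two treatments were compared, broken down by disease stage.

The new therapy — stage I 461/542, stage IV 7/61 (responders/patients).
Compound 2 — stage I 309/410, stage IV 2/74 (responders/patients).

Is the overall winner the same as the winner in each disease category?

Yes

Stage I: the new therapy 461/542 = 85.1%, Compound 2 309/410 = 75.4% → the new therapy
Stage IV: the new therapy 7/61 = 11.5%, Compound 2 2/74 = 2.7% → the new therapy
Overall: the new therapy 468/603 = 77.6%, Compound 2 311/484 = 64.3% → the new therapy
The new therapy wins overall and in every disease group — no reversal.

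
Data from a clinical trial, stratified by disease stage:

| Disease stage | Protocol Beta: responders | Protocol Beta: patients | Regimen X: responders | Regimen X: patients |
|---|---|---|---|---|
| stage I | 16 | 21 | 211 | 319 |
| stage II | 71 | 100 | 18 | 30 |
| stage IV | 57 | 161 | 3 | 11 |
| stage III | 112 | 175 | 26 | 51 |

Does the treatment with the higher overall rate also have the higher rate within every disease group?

Stage I: Protocol Beta 16/21 = 76.2%, Regimen X 211/319 = 66.1% → Protocol Beta
Stage II: Protocol Beta 71/100 = 71.0%, Regimen X 18/30 = 60.0% → Protocol Beta
Stage IV: Protocol Beta 57/161 = 35.4%, Regimen X 3/11 = 27.3% → Protocol Beta
Stage III: Protocol Beta 112/175 = 64.0%, Regimen X 26/51 = 51.0% → Protocol Beta
Overall: Protocol Beta 256/457 = 56.0%, Regimen X 258/411 = 62.8% → Regimen X
Protocol Beta wins each disease group but Regimen X wins overall — the comparison reverses. Protocol Beta's patients skew toward stage IV, which has a lower base rate.

No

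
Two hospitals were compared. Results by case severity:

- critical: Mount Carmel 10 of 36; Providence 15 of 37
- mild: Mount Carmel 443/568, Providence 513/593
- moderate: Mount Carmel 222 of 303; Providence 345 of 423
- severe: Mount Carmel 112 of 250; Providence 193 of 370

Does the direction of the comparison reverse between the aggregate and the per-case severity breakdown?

Critical: Mount Carmel 10/36 = 27.8%, Providence 15/37 = 40.5% → Providence
Mild: Mount Carmel 443/568 = 78.0%, Providence 513/593 = 86.5% → Providence
Moderate: Mount Carmel 222/303 = 73.3%, Providence 345/423 = 81.6% → Providence
Severe: Mount Carmel 112/250 = 44.8%, Providence 193/370 = 52.2% → Providence
Overall: Mount Carmel 787/1157 = 68.0%, Providence 1066/1423 = 74.9% → Providence
Providence wins overall and in every case group — no reversal.

No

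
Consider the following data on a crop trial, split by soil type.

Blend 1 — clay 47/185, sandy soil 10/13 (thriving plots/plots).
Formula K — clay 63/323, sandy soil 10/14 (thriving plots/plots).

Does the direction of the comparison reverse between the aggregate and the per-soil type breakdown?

Clay: Blend 1 47/185 = 25.4%, Formula K 63/323 = 19.5% → Blend 1
Sandy soil: Blend 1 10/13 = 76.9%, Formula K 10/14 = 71.4% → Blend 1
Overall: Blend 1 57/198 = 28.8%, Formula K 73/337 = 21.7% → Blend 1
Blend 1 wins overall and in every soil group — no reversal.

No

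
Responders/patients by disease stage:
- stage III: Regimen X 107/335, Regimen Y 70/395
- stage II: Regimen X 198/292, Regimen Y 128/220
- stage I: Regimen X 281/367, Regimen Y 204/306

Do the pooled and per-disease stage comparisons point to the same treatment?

Stage III: Regimen X 107/335 = 31.9%, Regimen Y 70/395 = 17.7% → Regimen X
Stage II: Regimen X 198/292 = 67.8%, Regimen Y 128/220 = 58.2% → Regimen X
Stage I: Regimen X 281/367 = 76.6%, Regimen Y 204/306 = 66.7% → Regimen X
Overall: Regimen X 586/994 = 59.0%, Regimen Y 402/921 = 43.6% → Regimen X
Regimen X wins overall and in every disease group — no reversal.

Yes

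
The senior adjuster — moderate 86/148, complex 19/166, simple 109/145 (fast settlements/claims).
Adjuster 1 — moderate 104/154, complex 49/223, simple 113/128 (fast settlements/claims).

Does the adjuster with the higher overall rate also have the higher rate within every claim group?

Moderate: the senior adjuster 86/148 = 58.1%, Adjuster 1 104/154 = 67.5% → Adjuster 1
Complex: the senior adjuster 19/166 = 11.4%, Adjuster 1 49/223 = 22.0% → Adjuster 1
Simple: the senior adjuster 109/145 = 75.2%, Adjuster 1 113/128 = 88.3% → Adjuster 1
Overall: the senior adjuster 214/459 = 46.6%, Adjuster 1 266/505 = 52.7% → Adjuster 1
Adjuster 1 wins overall and in every claim group — no reversal.

Yes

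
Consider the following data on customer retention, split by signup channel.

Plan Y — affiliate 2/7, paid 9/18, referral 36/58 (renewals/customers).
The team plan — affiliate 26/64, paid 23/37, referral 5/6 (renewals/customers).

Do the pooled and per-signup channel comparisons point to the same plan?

Affiliate: Plan Y 2/7 = 28.6%, the team plan 26/64 = 40.6% → the team plan
Paid: Plan Y 9/18 = 50.0%, the team plan 23/37 = 62.2% → the team plan
Referral: Plan Y 36/58 = 62.1%, the team plan 5/6 = 83.3% → the team plan
Overall: Plan Y 47/83 = 56.6%, the team plan 54/107 = 50.5% → Plan Y
The team plan wins each signup group but Plan Y wins overall — the comparison reverses. The team plan's customers skew toward affiliate, which has a lower base rate.

No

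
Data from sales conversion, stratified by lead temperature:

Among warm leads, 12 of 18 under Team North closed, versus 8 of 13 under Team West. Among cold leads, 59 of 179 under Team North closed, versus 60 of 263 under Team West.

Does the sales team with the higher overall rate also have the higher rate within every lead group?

Warm: Team North 12/18 = 66.7%, Team West 8/13 = 61.5% → Team North
Cold: Team North 59/179 = 33.0%, Team West 60/263 = 22.8% → Team North
Overall: Team North 71/197 = 36.0%, Team West 68/276 = 24.6% → Team North
Team North wins overall and in every lead group — no reversal.

Yes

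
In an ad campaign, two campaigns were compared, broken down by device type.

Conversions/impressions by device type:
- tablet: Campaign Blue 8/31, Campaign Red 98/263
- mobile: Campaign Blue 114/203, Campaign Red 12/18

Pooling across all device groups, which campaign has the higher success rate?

Tablet: Campaign Blue 8/31 = 25.8%, Campaign Red 98/263 = 37.3% → Campaign Red
Mobile: Campaign Blue 114/203 = 56.2%, Campaign Red 12/18 = 66.7% → Campaign Red
Overall: Campaign Blue 122/234 = 52.1%, Campaign Red 110/281 = 39.1% → Campaign Blue
(Campaign Red wins every device group but Campaign Blue wins overall — Campaign Red's impressions skew toward the low-rate tablet group.)

Campaign Blue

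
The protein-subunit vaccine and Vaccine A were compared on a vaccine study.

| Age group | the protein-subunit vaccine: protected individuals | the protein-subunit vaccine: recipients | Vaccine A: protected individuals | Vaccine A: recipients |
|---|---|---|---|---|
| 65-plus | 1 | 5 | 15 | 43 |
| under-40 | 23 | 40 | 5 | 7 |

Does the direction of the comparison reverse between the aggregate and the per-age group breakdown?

65-plus: the protein-subunit vaccine 1/5 = 20.0%, Vaccine A 15/43 = 34.9% → Vaccine A
Under-40: the protein-subunit vaccine 23/40 = 57.5%, Vaccine A 5/7 = 71.4% → Vaccine A
Overall: the protein-subunit vaccine 24/45 = 53.3%, Vaccine A 20/50 = 40.0% → the protein-subunit vaccine
Vaccine A wins each age group but the protein-subunit vaccine wins overall — the comparison reverses. Vaccine A's recipients skew toward 65-plus, which has a lower base rate.

Yes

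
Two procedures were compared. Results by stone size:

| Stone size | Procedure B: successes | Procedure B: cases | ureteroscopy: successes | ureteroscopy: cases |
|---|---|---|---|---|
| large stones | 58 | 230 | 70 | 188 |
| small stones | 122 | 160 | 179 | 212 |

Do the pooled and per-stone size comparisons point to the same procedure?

Yes

Large stones: Procedure B 58/230 = 25.2%, ureteroscopy 70/188 = 37.2% → ureteroscopy
Small stones: Procedure B 122/160 = 76.2%, ureteroscopy 179/212 = 84.4% → ureteroscopy
Overall: Procedure B 180/390 = 46.2%, ureteroscopy 249/400 = 62.2% → ureteroscopy
Ureteroscopy wins overall and in every stone group — no reversal.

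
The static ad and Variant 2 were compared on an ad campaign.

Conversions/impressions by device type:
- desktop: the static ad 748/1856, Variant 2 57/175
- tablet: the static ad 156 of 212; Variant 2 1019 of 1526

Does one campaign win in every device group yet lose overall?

Desktop: the static ad 748/1856 = 40.3%, Variant 2 57/175 = 32.6% → the static ad
Tablet: the static ad 156/212 = 73.6%, Variant 2 1019/1526 = 66.8% → the static ad
Overall: the static ad 904/2068 = 43.7%, Variant 2 1076/1701 = 63.3% → Variant 2
The static ad wins each device group but Variant 2 wins overall — the comparison reverses. The static ad's impressions skew toward desktop, which has a lower base rate.

Yes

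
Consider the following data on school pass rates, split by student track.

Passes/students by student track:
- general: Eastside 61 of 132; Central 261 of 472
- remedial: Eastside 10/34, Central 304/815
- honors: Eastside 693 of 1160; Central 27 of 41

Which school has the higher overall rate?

General: Eastside 61/132 = 46.2%, Central 261/472 = 55.3% → Central
Remedial: Eastside 10/34 = 29.4%, Central 304/815 = 37.3% → Central
Honors: Eastside 693/1160 = 59.7%, Central 27/41 = 65.9% → Central
Overall: Eastside 764/1326 = 57.6%, Central 592/1328 = 44.6% → Eastside
(Central wins every student group but Eastside wins overall — Central's students skew toward the low-rate remedial group.)

Eastside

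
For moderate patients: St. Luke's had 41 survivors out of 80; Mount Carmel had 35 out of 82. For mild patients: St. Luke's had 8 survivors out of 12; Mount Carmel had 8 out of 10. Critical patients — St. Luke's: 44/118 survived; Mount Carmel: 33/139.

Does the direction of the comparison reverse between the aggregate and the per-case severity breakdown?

Moderate: St. Luke's 41/80 = 51.2%, Mount Carmel 35/82 = 42.7% → St. Luke's
Mild: St. Luke's 8/12 = 66.7%, Mount Carmel 8/10 = 80.0% → Mount Carmel
Critical: St. Luke's 44/118 = 37.3%, Mount Carmel 33/139 = 23.7% → St. Luke's
Overall: St. Luke's 93/210 = 44.3%, Mount Carmel 76/231 = 32.9% → St. Luke's
Neither sweeps: St. Luke's wins 2 of 3 groups, Mount Carmel wins 1. St. Luke's wins overall but not every group — no Simpson reversal.

No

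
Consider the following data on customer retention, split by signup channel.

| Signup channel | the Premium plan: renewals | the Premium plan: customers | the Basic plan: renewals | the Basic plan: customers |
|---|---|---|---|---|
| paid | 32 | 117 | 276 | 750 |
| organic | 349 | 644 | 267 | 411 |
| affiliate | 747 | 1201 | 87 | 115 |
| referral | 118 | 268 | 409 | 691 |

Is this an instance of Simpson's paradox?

Paid: the Premium plan 32/117 = 27.4%, the Basic plan 276/750 = 36.8% → the Basic plan
Organic: the Premium plan 349/644 = 54.2%, the Basic plan 267/411 = 65.0% → the Basic plan
Affiliate: the Premium plan 747/1201 = 62.2%, the Basic plan 87/115 = 75.7% → the Basic plan
Referral: the Premium plan 118/268 = 44.0%, the Basic plan 409/691 = 59.2% → the Basic plan
Overall: the Premium plan 1246/2230 = 55.9%, the Basic plan 1039/1967 = 52.8% → the Premium plan
The Basic plan wins each signup group but the Premium plan wins overall — the comparison reverses. The Basic plan's customers skew toward paid, which has a lower base rate.

Yes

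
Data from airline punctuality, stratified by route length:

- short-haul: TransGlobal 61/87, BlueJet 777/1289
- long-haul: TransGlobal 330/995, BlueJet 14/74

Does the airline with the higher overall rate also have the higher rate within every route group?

Short-haul: TransGlobal 61/87 = 70.1%, BlueJet 777/1289 = 60.3% → TransGlobal
Long-haul: TransGlobal 330/995 = 33.2%, BlueJet 14/74 = 18.9% → TransGlobal
Overall: TransGlobal 391/1082 = 36.1%, BlueJet 791/1363 = 58.0% → BlueJet
TransGlobal wins each route group but BlueJet wins overall — the comparison reverses. TransGlobal's flights skew toward long-haul, which has a lower base rate.

No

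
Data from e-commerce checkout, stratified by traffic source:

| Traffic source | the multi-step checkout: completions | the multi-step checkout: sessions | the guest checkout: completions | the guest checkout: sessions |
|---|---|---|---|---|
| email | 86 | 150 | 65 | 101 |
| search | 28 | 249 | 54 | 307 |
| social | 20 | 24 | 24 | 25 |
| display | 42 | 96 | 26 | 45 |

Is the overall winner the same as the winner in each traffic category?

Email: the multi-step checkout 86/150 = 57.3%, the guest checkout 65/101 = 64.4% → the guest checkout
Search: the multi-step checkout 28/249 = 11.2%, the guest checkout 54/307 = 17.6% → the guest checkout
Social: the multi-step checkout 20/24 = 83.3%, the guest checkout 24/25 = 96.0% → the guest checkout
Display: the multi-step checkout 42/96 = 43.8%, the guest checkout 26/45 = 57.8% → the guest checkout
Overall: the multi-step checkout 176/519 = 33.9%, the guest checkout 169/478 = 35.4% → the guest checkout
The guest checkout wins overall and in every traffic group — no reversal.

Yes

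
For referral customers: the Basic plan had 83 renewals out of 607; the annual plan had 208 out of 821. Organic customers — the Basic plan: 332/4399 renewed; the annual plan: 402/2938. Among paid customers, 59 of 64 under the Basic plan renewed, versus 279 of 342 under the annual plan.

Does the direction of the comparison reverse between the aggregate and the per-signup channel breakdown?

Referral: the Basic plan 83/607 = 13.7%, the annual plan 208/821 = 25.3% → the annual plan
Organic: the Basic plan 332/4399 = 7.5%, the annual plan 402/2938 = 13.7% → the annual plan
Paid: the Basic plan 59/64 = 92.2%, the annual plan 279/342 = 81.6% → the Basic plan
Overall: the Basic plan 474/5070 = 9.3%, the annual plan 889/4101 = 21.7% → the annual plan
Neither sweeps: the Basic plan wins 1 of 3 groups, the annual plan wins 2. The annual plan wins overall but not every group — no Simpson reversal.

No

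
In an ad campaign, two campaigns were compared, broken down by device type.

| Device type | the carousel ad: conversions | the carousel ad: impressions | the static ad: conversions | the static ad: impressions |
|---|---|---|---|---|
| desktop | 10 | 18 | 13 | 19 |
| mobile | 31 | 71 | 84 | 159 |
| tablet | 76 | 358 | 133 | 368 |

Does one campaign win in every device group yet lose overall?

No

Desktop: the carousel ad 10/18 = 55.6%, the static ad 13/19 = 68.4% → the static ad
Mobile: the carousel ad 31/71 = 43.7%, the static ad 84/159 = 52.8% → the static ad
Tablet: the carousel ad 76/358 = 21.2%, the static ad 133/368 = 36.1% → the static ad
Overall: the carousel ad 117/447 = 26.2%, the static ad 230/546 = 42.1% → the static ad
The static ad wins overall and in every device group — no reversal.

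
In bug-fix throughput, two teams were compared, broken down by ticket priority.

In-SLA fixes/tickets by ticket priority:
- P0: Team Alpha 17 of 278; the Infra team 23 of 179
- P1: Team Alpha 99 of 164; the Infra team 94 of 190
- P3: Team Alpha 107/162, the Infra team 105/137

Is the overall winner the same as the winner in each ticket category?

P0: Team Alpha 17/278 = 6.1%, the Infra team 23/179 = 12.8% → the Infra team
P1: Team Alpha 99/164 = 60.4%, the Infra team 94/190 = 49.5% → Team Alpha
P3: Team Alpha 107/162 = 66.0%, the Infra team 105/137 = 76.6% → the Infra team
Overall: Team Alpha 223/604 = 36.9%, the Infra team 222/506 = 43.9% → the Infra team
Neither sweeps: Team Alpha wins 1 of 3 groups, the Infra team wins 2. The Infra team wins overall but not every group — no Simpson reversal.

No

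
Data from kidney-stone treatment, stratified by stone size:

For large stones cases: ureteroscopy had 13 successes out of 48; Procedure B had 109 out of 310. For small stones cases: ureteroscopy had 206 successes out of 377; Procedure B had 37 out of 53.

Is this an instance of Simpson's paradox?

Yes

Large stones: ureteroscopy 13/48 = 27.1%, Procedure B 109/310 = 35.2% → Procedure B
Small stones: ureteroscopy 206/377 = 54.6%, Procedure B 37/53 = 69.8% → Procedure B
Overall: ureteroscopy 219/425 = 51.5%, Procedure B 146/363 = 40.2% → ureteroscopy
Procedure B wins each stone group but ureteroscopy wins overall — the comparison reverses. Procedure B's cases skew toward large stones, which has a lower base rate.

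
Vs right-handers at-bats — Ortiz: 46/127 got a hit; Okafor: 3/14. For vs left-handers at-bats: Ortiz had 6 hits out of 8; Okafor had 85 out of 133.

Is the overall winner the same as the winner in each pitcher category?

Vs right-handers: Ortiz 46/127 = 36.2%, Okafor 3/14 = 21.4% → Ortiz
Vs left-handers: Ortiz 6/8 = 75.0%, Okafor 85/133 = 63.9% → Ortiz
Overall: Ortiz 52/135 = 38.5%, Okafor 88/147 = 59.9% → Okafor
Ortiz wins each pitcher group but Okafor wins overall — the comparison reverses. Ortiz's at-bats skew toward vs right-handers, which has a lower base rate.

No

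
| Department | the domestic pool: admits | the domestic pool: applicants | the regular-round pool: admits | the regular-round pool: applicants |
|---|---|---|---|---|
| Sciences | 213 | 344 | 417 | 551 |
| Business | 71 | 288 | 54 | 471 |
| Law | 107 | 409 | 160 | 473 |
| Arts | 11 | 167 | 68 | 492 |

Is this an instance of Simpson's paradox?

Sciences: the domestic pool 213/344 = 61.9%, the regular-round pool 417/551 = 75.7% → the regular-round pool
Business: the domestic pool 71/288 = 24.7%, the regular-round pool 54/471 = 11.5% → the domestic pool
Law: the domestic pool 107/409 = 26.2%, the regular-round pool 160/473 = 33.8% → the regular-round pool
Arts: the domestic pool 11/167 = 6.6%, the regular-round pool 68/492 = 13.8% → the regular-round pool
Overall: the domestic pool 402/1208 = 33.3%, the regular-round pool 699/1987 = 35.2% → the regular-round pool
Neither sweeps: the domestic pool wins 1 of 4 groups, the regular-round pool wins 3. The regular-round pool wins overall but not every group — no Simpson reversal.

No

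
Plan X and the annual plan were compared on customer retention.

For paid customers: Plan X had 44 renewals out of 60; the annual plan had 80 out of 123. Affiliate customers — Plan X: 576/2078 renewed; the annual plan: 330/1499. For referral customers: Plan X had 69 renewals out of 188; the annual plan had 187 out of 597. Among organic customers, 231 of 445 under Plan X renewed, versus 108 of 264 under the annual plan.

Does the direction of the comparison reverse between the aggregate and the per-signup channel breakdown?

No

Paid: Plan X 44/60 = 73.3%, the annual plan 80/123 = 65.0% → Plan X
Affiliate: Plan X 576/2078 = 27.7%, the annual plan 330/1499 = 22.0% → Plan X
Referral: Plan X 69/188 = 36.7%, the annual plan 187/597 = 31.3% → Plan X
Organic: Plan X 231/445 = 51.9%, the annual plan 108/264 = 40.9% → Plan X
Overall: Plan X 920/2771 = 33.2%, the annual plan 705/2483 = 28.4% → Plan X
Plan X wins overall and in every signup group — no reversal.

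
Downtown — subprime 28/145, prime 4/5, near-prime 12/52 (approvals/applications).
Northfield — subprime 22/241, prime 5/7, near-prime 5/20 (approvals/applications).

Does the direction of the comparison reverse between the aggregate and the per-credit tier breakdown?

No

Subprime: Downtown 28/145 = 19.3%, Northfield 22/241 = 9.1% → Downtown
Prime: Downtown 4/5 = 80.0%, Northfield 5/7 = 71.4% → Downtown
Near-prime: Downtown 12/52 = 23.1%, Northfield 5/20 = 25.0% → Northfield
Overall: Downtown 44/202 = 21.8%, Northfield 32/268 = 11.9% → Downtown
Neither sweeps: Downtown wins 2 of 3 groups, Northfield wins 1. Downtown wins overall but not every group — no Simpson reversal.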